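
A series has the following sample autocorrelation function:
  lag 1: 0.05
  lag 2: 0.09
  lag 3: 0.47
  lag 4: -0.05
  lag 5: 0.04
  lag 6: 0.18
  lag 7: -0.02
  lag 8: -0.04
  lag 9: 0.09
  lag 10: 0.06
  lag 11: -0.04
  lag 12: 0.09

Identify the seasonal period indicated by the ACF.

The largest autocorrelation is r_3 = 0.47, with a weaker echo at lag 6 (0.18); the remaining lags stay at or below 0.09.
The dominant spike at lag 3 indicates a seasonal period of 3.

3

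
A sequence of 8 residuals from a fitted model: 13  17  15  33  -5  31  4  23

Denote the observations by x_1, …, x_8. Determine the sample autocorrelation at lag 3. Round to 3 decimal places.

Mean x̄ = (13 + 17 + 15 + 33 − 5 + 31 + 4 + 23)/8 = 16.3750
Deviations from mean: -3.3750, 0.6250, -1.3750, 16.6250, -21.3750, 14.6250, -12.3750, 6.6250
Σ(x_t−x̄)(x_{t+3}−x̄) = (-56.1094) + (-13.3594) + (-20.1094) + (-205.7344) + (-141.6094) = -436.9219
Denominator Σ(x_t−x̄)² = 1157.8750
r_3 = -436.9219 / 1157.8750 = -0.377

-0.377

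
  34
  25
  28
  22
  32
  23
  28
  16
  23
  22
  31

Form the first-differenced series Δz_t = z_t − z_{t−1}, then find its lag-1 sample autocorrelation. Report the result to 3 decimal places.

First differences Δz: -9, 3, -6, 10, -9, 5, -12, 7, -1, 9
Mean of differences = -0.3000
Numerator Σ(Δz_t−Δz̄)(Δz_{t+1}−Δz̄) = -400.9900
Denominator Σ(Δz_t−Δz̄)² = 606.1000
r_1(Δz) = -400.9900 / 606.1000 = -0.662

-0.662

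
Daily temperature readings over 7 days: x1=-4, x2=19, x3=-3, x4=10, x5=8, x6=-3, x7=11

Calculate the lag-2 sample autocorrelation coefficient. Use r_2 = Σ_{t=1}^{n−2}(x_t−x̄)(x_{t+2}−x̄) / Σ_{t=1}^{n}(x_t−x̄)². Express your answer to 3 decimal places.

Mean x̄ = (-4 + 19 − 3 + 10 + 8 − 3 + 11)/7 = 5.4286
Numerator Σ_{t=1}^{5}(x_t−x̄)(x_{t+2}−x̄) = 95.6327
Denominator Σ(x_t−x̄)² = 473.7143
r_2 = 95.6327 / 473.7143 = 0.202

0.202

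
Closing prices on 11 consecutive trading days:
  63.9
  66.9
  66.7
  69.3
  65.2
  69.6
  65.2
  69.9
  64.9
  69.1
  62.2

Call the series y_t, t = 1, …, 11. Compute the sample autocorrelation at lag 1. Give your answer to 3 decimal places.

Mean ȳ = (63.9 + 66.9 + 66.7 + 69.3 + 65.2 + 69.6 + 65.2 + 69.9 + 64.9 + 69.1 + 62.2)/11 = 66.6273
Numerator Σ_{t=1}^{10}(y_t−ȳ)(y_{t+1}−ȳ) = -38.3726
Denominator Σ(y_t−ȳ)² = 66.9818
r_1 = -38.3726 / 66.9818 = -0.573

-0.573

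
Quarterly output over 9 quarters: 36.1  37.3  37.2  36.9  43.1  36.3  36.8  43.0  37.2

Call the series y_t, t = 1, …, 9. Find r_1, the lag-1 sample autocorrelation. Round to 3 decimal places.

-0.333

Mean ȳ = (36.1 + 37.3 + 37.2 + 36.9 + 43.1 + 36.3 + 36.8 + 43.0 + 37.2)/9 = 38.2111
Numerator Σ_{t=1}^{8}(y_t−ȳ)(y_{t+1}−ȳ) = -20.4857
Denominator Σ(y_t−ȳ)² = 61.5289
r_1 = -20.4857 / 61.5289 = -0.333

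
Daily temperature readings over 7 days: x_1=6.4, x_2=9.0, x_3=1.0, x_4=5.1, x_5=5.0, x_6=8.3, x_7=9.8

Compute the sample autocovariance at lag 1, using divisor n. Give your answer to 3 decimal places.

Mean x̄ = (6.4 + 9.0 + 1.0 + 5.1 + 5.0 + 8.3 + 9.8)/7 = 6.3714
Σ_{t=1}^{6}(x_t−x̄)(x_{t+1}−x̄) = -1.5037
γ_1 = -1.5037 / 7 = -0.215

-0.215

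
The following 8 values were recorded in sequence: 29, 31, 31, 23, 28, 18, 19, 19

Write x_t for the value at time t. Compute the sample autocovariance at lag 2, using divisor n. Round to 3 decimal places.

Mean x̄ = (29 + 31 + 31 + 23 + 28 + 18 + 19 + 19)/8 = 24.7500
Σ_{t=1}^{6}(x_t−x̄)(x_{t+2}−x̄) = 67.8750
γ_2 = 67.8750 / 8 = 8.484

8.484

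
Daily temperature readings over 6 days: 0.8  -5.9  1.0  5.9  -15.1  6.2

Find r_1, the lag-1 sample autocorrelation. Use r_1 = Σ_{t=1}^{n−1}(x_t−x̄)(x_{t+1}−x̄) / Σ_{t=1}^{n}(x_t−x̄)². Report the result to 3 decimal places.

Mean x̄ = (0.8 − 5.9 + 1.0 + 5.9 − 15.1 + 6.2)/6 = -1.1833
Deviations from mean: 1.9833, -4.7167, 2.1833, 7.0833, -13.9167, 7.3833
Σ(x_t−x̄)(x_{t+1}−x̄) = (-9.3547) + (-10.2981) + (15.4653) + (-98.5764) + (-102.7514) = -205.5153
Denominator Σ(x_t−x̄)² = 329.3083
r_1 = -205.5153 / 329.3083 = -0.624

-0.624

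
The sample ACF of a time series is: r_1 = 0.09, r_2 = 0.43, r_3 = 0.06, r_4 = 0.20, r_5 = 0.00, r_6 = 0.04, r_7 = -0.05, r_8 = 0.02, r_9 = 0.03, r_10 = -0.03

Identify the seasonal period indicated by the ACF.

2

The largest autocorrelation is r_2 = 0.43, with a weaker echo at lag 4 (0.20); the remaining lags stay at or below 0.09.
The dominant spike at lag 2 indicates a seasonal period of 2.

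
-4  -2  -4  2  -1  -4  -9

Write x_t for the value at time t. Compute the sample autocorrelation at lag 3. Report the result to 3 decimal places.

-0.455

Mean x̄ = (-4 − 2 − 4 + 2 − 1 − 4 − 9)/7 = -3.1429
Deviations from mean: -0.8571, 1.1429, -0.8571, 5.1429, 2.1429, -0.8571, -5.8571
Numerator Σ_{t=1}^{4}(x_t−x̄)(x_{t+3}−x̄) = -31.3469
Denominator Σ(x_t−x̄)² = 68.8571
r_3 = -31.3469 / 68.8571 = -0.455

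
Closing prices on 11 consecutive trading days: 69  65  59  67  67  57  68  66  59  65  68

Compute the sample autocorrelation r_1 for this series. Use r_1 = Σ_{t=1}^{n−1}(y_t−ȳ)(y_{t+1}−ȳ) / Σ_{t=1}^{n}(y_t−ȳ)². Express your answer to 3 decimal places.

Mean ȳ = (69 + 65 + 59 + 67 + 67 + 57 + 68 + 66 + 59 + 65 + 68)/11 = 64.5455
Numerator Σ_{t=1}^{10}(y_t−ȳ)(y_{t+1}−ȳ) = -56.6612
Denominator Σ(y_t−ȳ)² = 176.7273
r_1 = -56.6612 / 176.7273 = -0.321

-0.321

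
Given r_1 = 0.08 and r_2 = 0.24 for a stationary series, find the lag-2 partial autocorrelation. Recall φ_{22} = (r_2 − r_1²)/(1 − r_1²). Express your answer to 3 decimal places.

0.235

φ_{22} = (r_2 − r_1²) / (1 − r_1²)
r_1² = (0.08)² = 0.0064
Numerator = 0.24 − 0.0064 = 0.2336; denominator = 1 − 0.0064 = 0.9936
φ_{22} = 0.2336 / 0.9936 = 0.235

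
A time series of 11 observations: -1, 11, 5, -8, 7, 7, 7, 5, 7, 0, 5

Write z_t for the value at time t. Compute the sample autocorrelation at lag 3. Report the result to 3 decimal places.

0.180

Mean z̄ = (-1 + 11 + 5 − 8 + 7 + 7 + 7 + 5 + 7 + 0 + 5)/11 = 4.0909
Numerator Σ_{t=1}^{8}(z_t−z̄)(z_{t+3}−z̄) = 49.1570
Denominator Σ(z_t−z̄)² = 272.9091
r_3 = 49.1570 / 272.9091 = 0.180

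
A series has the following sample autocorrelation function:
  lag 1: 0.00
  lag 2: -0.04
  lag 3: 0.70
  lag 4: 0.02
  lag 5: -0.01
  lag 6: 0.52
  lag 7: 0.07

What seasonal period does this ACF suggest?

3

The largest autocorrelation is r_3 = 0.70, with a weaker echo at lag 6 (0.52); the remaining lags stay at or below 0.07.
The dominant spike at lag 3 indicates a seasonal period of 3.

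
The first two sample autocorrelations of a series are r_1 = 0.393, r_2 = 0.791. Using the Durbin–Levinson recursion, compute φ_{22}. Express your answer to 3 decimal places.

0.753

φ_{22} = (r_2 − r_1²) / (1 − r_1²)
r_1² = (0.393)² = 0.154449
Numerator = 0.791 − 0.1544 = 0.6366; denominator = 1 − 0.1544 = 0.8456
φ_{22} = 0.6366 / 0.8456 = 0.753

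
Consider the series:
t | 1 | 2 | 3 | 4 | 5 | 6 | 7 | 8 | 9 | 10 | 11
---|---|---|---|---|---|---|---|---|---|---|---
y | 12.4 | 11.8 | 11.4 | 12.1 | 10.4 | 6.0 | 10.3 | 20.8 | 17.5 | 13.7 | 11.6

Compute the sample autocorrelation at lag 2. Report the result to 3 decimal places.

-0.332

Mean ȳ = (12.4 + 11.8 + 11.4 + 12.1 + 10.4 + 6.0 + 10.3 + 20.8 + 17.5 + 13.7 + 11.6)/11 = 12.5455
Numerator Σ_{t=1}^{9}(y_t−ȳ)(y_{t+2}−ȳ) = -49.6196
Denominator Σ(y_t−ȳ)² = 149.4873
r_2 = -49.6196 / 149.4873 = -0.332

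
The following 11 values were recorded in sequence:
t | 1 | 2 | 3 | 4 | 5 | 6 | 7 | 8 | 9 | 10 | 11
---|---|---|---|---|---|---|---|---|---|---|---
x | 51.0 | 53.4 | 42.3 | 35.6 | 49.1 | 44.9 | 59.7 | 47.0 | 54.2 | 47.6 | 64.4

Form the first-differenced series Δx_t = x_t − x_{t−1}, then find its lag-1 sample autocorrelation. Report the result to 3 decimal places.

-0.533

First differences Δx: 2.4, -11.1, -6.7, 13.5, -4.2, 14.8, -12.7, 7.2, -6.6, 16.8
Mean of differences = 1.3400
Numerator Σ(Δx_t−Δx̄)(Δx_{t+1}−Δx̄) = -593.4036
Denominator Σ(Δx_t−Δx̄)² = 1113.7640
r_1(Δx) = -593.4036 / 1113.7640 = -0.533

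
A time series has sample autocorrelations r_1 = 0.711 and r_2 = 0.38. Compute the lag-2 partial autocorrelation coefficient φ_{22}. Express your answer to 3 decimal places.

-0.254

φ_{22} = (r_2 − r_1²) / (1 − r_1²)
r_1² = (0.711)² = 0.505521
Numerator = 0.38 − 0.5055 = -0.1255; denominator = 1 − 0.5055 = 0.4945
φ_{22} = -0.1255 / 0.4945 = -0.254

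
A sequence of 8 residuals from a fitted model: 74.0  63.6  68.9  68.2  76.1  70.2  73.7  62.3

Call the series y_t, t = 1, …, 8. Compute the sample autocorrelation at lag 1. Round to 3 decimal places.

-0.317

Mean ȳ = (74.0 + 63.6 + 68.9 + 68.2 + 76.1 + 70.2 + 73.7 + 62.3)/8 = 69.6250
Deviations from mean: 4.3750, -6.0250, -0.7250, -1.4250, 6.4750, 0.5750, 4.0750, -7.3250
Σ(y_t−ȳ)(y_{t+1}−ȳ) = (-26.3594) + (4.3681) + (1.0331) + (-9.2269) + (3.7231) + (2.3431) + (-29.8494) = -53.9681
Denominator Σ(y_t−ȳ)² = 170.5150
r_1 = -53.9681 / 170.5150 = -0.317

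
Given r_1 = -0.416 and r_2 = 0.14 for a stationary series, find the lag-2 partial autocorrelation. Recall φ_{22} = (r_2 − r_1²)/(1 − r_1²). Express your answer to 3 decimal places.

φ_{22} = (r_2 − r_1²) / (1 − r_1²)
r_1² = (-0.416)² = 0.173056
Numerator = 0.14 − 0.1731 = -0.0331; denominator = 1 − 0.1731 = 0.8269
φ_{22} = -0.0331 / 0.8269 = -0.040

-0.040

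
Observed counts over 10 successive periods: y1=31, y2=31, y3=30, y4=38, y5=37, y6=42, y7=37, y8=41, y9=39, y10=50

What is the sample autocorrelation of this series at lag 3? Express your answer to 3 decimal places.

-0.107

Mean ȳ = (31 + 31 + 30 + 38 + 37 + 42 + 37 + 41 + 39 + 50)/10 = 37.6000
Numerator Σ_{t=1}^{7}(y_t−ȳ)(y_{t+3}−ȳ) = -35.6800
Denominator Σ(y_t−ȳ)² = 332.4000
r_3 = -35.6800 / 332.4000 = -0.107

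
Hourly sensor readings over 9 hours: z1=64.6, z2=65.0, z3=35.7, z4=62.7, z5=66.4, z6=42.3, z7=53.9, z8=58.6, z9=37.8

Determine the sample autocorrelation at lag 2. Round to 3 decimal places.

-0.394

Mean z̄ = (64.6 + 65.0 + 35.7 + 62.7 + 66.4 + 42.3 + 53.9 + 58.6 + 37.8)/9 = 54.1111
Σ(z_t−z̄)(z_{t+2}−z̄) = (-193.1121) + (93.5235) + (-226.2521) + (-101.4443) + (-2.5943) + (-53.0188) + (3.4435) = -479.4547
Denominator Σ(z_t−z̄)² = 1218.0889
r_2 = -479.4547 / 1218.0889 = -0.394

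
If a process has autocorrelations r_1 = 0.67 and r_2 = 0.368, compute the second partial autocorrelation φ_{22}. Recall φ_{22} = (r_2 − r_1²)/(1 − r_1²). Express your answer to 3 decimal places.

φ_{22} = (r_2 − r_1²) / (1 − r_1²)
r_1² = (0.67)² = 0.4489
Numerator = 0.368 − 0.4489 = -0.0809; denominator = 1 − 0.4489 = 0.5511
φ_{22} = -0.0809 / 0.5511 = -0.147

-0.147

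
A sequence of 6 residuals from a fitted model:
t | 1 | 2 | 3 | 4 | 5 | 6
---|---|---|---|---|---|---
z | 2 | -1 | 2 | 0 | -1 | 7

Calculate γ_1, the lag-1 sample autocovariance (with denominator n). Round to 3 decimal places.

Mean z̄ = (2 − 1 + 2 + 0 − 1 + 7)/6 = 1.5000
Σ_{t=1}^{5}(z_t−z̄)(z_{t+1}−z̄) = -13.2500
γ_1 = -13.2500 / 6 = -2.208

-2.208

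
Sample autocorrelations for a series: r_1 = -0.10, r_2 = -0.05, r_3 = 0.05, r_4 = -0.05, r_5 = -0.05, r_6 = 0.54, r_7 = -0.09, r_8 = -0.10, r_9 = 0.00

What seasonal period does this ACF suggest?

6

The largest autocorrelation is r_6 = 0.54; the remaining lags stay at or below 0.05.
The dominant spike at lag 6 indicates a seasonal period of 6.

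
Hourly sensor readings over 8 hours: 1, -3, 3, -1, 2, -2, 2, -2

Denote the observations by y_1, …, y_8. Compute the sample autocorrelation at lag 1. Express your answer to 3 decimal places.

-0.806

Mean ȳ = (1 − 3 + 3 − 1 + 2 − 2 + 2 − 2)/8 = 0.0000
Deviations from mean: 1.0000, -3.0000, 3.0000, -1.0000, 2.0000, -2.0000, 2.0000, -2.0000
Σ(y_t−ȳ)(y_{t+1}−ȳ) = (-3.0000) + (-9.0000) + (-3.0000) + (-2.0000) + (-4.0000) + (-4.0000) + (-4.0000) = -29.0000
Denominator Σ(y_t−ȳ)² = 36.0000
r_1 = -29.0000 / 36.0000 = -0.806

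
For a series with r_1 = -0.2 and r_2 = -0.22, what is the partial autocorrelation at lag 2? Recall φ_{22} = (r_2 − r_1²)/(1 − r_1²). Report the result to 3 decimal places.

φ_{22} = (r_2 − r_1²) / (1 − r_1²)
r_1² = (-0.2)² = 0.04
Numerator = -0.22 − 0.0400 = -0.2600; denominator = 1 − 0.0400 = 0.9600
φ_{22} = -0.2600 / 0.9600 = -0.271

-0.271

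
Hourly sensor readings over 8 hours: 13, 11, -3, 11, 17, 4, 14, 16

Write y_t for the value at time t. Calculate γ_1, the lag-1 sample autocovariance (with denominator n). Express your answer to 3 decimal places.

-6.986

Mean ȳ = (13 + 11 − 3 + 11 + 17 + 4 + 14 + 16)/8 = 10.3750
Deviations: 2.6250, 0.6250, -13.3750, 0.6250, 6.6250, -6.3750, 3.6250, 5.6250
Σ_{t=1}^{7}(y_t−ȳ)(y_{t+1}−ȳ) = -55.8906
γ_1 = -55.8906 / 8 = -6.986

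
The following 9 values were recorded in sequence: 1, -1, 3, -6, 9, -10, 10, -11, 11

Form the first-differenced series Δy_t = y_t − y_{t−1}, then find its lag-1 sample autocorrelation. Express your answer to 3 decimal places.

First differences Δy: -2, 4, -9, 15, -19, 20, -21, 22
Mean of differences = 1.2500
Numerator Σ(Δy_t−Δȳ)(Δy_{t+1}−Δȳ) = -1715.0625
Denominator Σ(Δy_t−Δȳ)² = 1999.5000
r_1(Δy) = -1715.0625 / 1999.5000 = -0.858

-0.858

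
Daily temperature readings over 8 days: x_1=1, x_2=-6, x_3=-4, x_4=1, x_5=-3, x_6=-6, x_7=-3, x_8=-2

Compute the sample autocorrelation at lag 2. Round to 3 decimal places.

Mean x̄ = (1 − 6 − 4 + 1 − 3 − 6 − 3 − 2)/8 = -2.7500
Σ(x_t−x̄)(x_{t+2}−x̄) = (-4.6875) + (-12.1875) + (0.3125) + (-12.1875) + (0.0625) + (-2.4375) = -31.1250
Denominator Σ(x_t−x̄)² = 51.5000
r_2 = -31.1250 / 51.5000 = -0.604

-0.604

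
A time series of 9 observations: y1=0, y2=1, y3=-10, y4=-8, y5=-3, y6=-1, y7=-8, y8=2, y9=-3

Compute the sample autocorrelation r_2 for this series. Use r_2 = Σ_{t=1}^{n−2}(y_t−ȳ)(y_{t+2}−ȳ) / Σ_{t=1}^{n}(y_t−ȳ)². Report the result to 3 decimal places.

-0.304

Mean ȳ = (0 + 1 − 10 − 8 − 3 − 1 − 8 + 2 − 3)/9 = -3.3333
Numerator Σ_{t=1}^{7}(y_t−ȳ)(y_{t+2}−ȳ) = -46.2222
Denominator Σ(y_t−ȳ)² = 152.0000
r_2 = -46.2222 / 152.0000 = -0.304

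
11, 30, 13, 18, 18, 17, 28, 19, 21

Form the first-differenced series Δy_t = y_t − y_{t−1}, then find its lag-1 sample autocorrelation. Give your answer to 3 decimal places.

First differences Δy: 19, -17, 5, 0, -1, 11, -9, 2
Mean of differences = 1.2500
Numerator Σ(Δy_t−Δȳ)(Δy_{t+1}−Δȳ) = -523.8125
Denominator Σ(Δy_t−Δȳ)² = 869.5000
r_1(Δy) = -523.8125 / 869.5000 = -0.602

-0.602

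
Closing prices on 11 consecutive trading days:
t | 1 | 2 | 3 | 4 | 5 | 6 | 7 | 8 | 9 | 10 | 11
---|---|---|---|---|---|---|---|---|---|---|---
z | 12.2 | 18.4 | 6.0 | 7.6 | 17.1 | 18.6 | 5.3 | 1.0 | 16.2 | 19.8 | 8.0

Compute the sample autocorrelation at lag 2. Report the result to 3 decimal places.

Mean z̄ = (12.2 + 18.4 + 6.0 + 7.6 + 17.1 + 18.6 + 5.3 + 1.0 + 16.2 + 19.8 + 8.0)/11 = 11.8364
Numerator Σ_{t=1}^{9}(z_t−z̄)(z_{t+2}−z̄) = -328.5599
Denominator Σ(z_t−z̄)² = 426.0055
r_2 = -328.5599 / 426.0055 = -0.771

-0.771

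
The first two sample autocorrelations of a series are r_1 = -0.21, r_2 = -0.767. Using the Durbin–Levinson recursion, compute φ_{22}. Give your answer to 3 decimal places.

-0.849

φ_{22} = (r_2 − r_1²) / (1 − r_1²)
r_1² = (-0.21)² = 0.0441
Numerator = -0.767 − 0.0441 = -0.8111; denominator = 1 − 0.0441 = 0.9559
φ_{22} = -0.8111 / 0.9559 = -0.849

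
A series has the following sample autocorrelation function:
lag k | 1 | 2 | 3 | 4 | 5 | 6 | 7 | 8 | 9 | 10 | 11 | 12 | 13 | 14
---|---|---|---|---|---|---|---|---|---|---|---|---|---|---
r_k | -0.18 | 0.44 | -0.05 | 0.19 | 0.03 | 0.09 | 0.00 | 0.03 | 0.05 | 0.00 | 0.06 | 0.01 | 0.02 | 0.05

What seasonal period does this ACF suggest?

The largest autocorrelation is r_2 = 0.44, with a weaker echo at lag 4 (0.19); the remaining lags stay at or below 0.09.
The dominant spike at lag 2 indicates a seasonal period of 2.

2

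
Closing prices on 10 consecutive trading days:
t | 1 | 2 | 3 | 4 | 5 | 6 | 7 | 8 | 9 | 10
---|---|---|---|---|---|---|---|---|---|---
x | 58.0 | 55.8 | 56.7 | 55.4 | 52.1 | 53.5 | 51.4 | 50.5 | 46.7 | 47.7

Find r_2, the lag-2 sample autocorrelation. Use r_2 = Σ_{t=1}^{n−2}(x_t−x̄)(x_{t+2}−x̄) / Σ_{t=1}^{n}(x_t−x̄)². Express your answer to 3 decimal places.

0.362

Mean x̄ = (58.0 + 55.8 + 56.7 + 55.4 + 52.1 + 53.5 + 51.4 + 50.5 + 46.7 + 47.7)/10 = 52.7800
Numerator Σ_{t=1}^{8}(x_t−x̄)(x_{t+2}−x̄) = 46.8652
Denominator Σ(x_t−x̄)² = 129.4560
r_2 = 46.8652 / 129.4560 = 0.362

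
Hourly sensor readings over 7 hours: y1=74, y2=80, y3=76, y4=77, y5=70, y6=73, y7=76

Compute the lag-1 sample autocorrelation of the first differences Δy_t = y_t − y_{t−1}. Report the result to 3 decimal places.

First differences Δy: 6, -4, 1, -7, 3, 3
Mean of differences = 0.3333
Numerator Σ(Δy_t−Δȳ)(Δy_{t+1}−Δȳ) = -44.7778
Denominator Σ(Δy_t−Δȳ)² = 119.3333
r_1(Δy) = -44.7778 / 119.3333 = -0.375

-0.375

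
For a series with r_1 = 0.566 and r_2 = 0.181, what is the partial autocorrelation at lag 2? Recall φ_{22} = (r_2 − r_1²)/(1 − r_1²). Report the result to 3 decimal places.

-0.205

φ_{22} = (r_2 − r_1²) / (1 − r_1²)
r_1² = (0.566)² = 0.320356
Numerator = 0.181 − 0.3204 = -0.1394; denominator = 1 − 0.3204 = 0.6796
φ_{22} = -0.1394 / 0.6796 = -0.205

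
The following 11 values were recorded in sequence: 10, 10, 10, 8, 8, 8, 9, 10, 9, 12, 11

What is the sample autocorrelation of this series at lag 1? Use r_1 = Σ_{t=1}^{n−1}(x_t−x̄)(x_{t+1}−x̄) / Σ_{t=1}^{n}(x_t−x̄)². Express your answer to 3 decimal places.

0.422

Mean x̄ = (10 + 10 + 10 + 8 + 8 + 8 + 9 + 10 + 9 + 12 + 11)/11 = 9.5455
Numerator Σ_{t=1}^{10}(x_t−x̄)(x_{t+1}−x̄) = 7.0661
Denominator Σ(x_t−x̄)² = 16.7273
r_1 = 7.0661 / 16.7273 = 0.422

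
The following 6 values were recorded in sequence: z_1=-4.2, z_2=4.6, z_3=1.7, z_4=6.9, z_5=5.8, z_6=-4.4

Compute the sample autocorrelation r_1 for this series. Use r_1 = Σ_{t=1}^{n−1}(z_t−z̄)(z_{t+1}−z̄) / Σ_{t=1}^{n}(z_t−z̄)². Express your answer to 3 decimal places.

-0.171

Mean z̄ = (-4.2 + 4.6 + 1.7 + 6.9 + 5.8 − 4.4)/6 = 1.7333
Deviations from mean: -5.9333, 2.8667, -0.0333, 5.1667, 4.0667, -6.1333
Σ(z_t−z̄)(z_{t+1}−z̄) = (-17.0089) + (-0.0956) + (-0.1722) + (21.0111) + (-24.9422) = -21.2078
Denominator Σ(z_t−z̄)² = 124.2733
r_1 = -21.2078 / 124.2733 = -0.171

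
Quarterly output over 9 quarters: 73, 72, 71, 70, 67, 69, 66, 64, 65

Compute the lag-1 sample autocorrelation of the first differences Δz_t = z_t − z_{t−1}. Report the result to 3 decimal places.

First differences Δz: -1, -1, -1, -3, 2, -3, -2, 1
Mean of differences = -1.0000
Numerator Σ(Δz_t−Δz̄)(Δz_{t+1}−Δz̄) = -12.0000
Denominator Σ(Δz_t−Δz̄)² = 22.0000
r_1(Δz) = -12.0000 / 22.0000 = -0.545

-0.545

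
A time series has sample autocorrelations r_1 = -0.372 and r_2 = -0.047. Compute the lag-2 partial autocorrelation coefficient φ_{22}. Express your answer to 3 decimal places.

-0.215

φ_{22} = (r_2 − r_1²) / (1 − r_1²)
r_1² = (-0.372)² = 0.138384
Numerator = -0.047 − 0.1384 = -0.1854; denominator = 1 − 0.1384 = 0.8616
φ_{22} = -0.1854 / 0.8616 = -0.215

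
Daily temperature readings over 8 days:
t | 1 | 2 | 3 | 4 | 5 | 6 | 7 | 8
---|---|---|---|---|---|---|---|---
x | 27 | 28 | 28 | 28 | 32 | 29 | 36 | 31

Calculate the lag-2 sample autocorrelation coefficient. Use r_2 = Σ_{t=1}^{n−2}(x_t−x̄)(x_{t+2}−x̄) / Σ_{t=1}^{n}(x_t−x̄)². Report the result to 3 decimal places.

0.296

Mean x̄ = (27 + 28 + 28 + 28 + 32 + 29 + 36 + 31)/8 = 29.8750
Σ(x_t−x̄)(x_{t+2}−x̄) = (5.3906) + (3.5156) + (-3.9844) + (1.6406) + (13.0156) + (-0.9844) = 18.5938
Denominator Σ(x_t−x̄)² = 62.8750
r_2 = 18.5938 / 62.8750 = 0.296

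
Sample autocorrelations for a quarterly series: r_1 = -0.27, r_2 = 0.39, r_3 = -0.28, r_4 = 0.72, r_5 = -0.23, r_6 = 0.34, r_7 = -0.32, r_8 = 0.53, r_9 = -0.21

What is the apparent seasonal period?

4

The largest autocorrelation is r_4 = 0.72, with a weaker echo at lag 8 (0.53); the remaining lags stay at or below 0.39.
The dominant spike at lag 4 indicates a seasonal period of 4.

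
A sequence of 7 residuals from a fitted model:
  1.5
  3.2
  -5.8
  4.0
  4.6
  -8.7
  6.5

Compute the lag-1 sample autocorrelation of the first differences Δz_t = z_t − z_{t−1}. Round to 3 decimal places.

First differences Δz: 1.7, -9.0, 9.8, 0.6, -13.3, 15.2
Mean of differences = 0.8333
Numerator Σ(Δz_t−Δz̄)(Δz_{t+1}−Δz̄) = -298.5378
Denominator Σ(Δz_t−Δz̄)² = 584.0533
r_1(Δz) = -298.5378 / 584.0533 = -0.511

-0.511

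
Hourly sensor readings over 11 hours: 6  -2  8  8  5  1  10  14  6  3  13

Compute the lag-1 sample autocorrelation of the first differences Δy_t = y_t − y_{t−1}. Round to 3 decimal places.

First differences Δy: -8, 10, 0, -3, -4, 9, 4, -8, -3, 10
Mean of differences = 0.7000
Numerator Σ(Δy_t−Δȳ)(Δy_{t+1}−Δȳ) = -109.9900
Denominator Σ(Δy_t−Δȳ)² = 454.1000
r_1(Δy) = -109.9900 / 454.1000 = -0.242

-0.242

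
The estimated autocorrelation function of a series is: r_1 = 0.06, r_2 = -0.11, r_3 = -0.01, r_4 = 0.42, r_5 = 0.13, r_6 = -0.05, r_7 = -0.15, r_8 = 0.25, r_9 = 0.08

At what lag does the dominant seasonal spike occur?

4

The largest autocorrelation is r_4 = 0.42, with a weaker echo at lag 8 (0.25); the remaining lags stay at or below 0.13.
The dominant spike at lag 4 indicates a seasonal period of 4.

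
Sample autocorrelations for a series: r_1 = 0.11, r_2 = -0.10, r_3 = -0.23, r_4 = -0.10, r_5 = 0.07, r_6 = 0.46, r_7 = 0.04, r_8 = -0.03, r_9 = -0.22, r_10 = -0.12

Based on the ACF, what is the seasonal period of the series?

The largest autocorrelation is r_6 = 0.46; the remaining lags stay at or below 0.11.
The dominant spike at lag 6 indicates a seasonal period of 6.

6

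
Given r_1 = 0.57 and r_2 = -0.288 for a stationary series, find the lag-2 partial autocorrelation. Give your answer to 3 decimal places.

φ_{22} = (r_2 − r_1²) / (1 − r_1²)
r_1² = (0.57)² = 0.3249
Numerator = -0.288 − 0.3249 = -0.6129; denominator = 1 − 0.3249 = 0.6751
φ_{22} = -0.6129 / 0.6751 = -0.908

-0.908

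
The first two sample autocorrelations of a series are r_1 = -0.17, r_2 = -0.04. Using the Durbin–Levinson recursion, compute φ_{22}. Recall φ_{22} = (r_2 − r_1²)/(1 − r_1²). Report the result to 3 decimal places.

-0.071

φ_{22} = (r_2 − r_1²) / (1 − r_1²)
r_1² = (-0.17)² = 0.0289
Numerator = -0.04 − 0.0289 = -0.0689; denominator = 1 − 0.0289 = 0.9711
φ_{22} = -0.0689 / 0.9711 = -0.071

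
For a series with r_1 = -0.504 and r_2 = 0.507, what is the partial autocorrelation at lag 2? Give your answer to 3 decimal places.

0.339

φ_{22} = (r_2 − r_1²) / (1 − r_1²)
r_1² = (-0.504)² = 0.254016
Numerator = 0.507 − 0.2540 = 0.2530; denominator = 1 − 0.2540 = 0.7460
φ_{22} = 0.2530 / 0.7460 = 0.339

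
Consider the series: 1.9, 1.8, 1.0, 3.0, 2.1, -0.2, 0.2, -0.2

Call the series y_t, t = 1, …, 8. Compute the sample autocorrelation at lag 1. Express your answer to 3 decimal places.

0.314

Mean ȳ = (1.9 + 1.8 + 1.0 + 3.0 + 2.1 − 0.2 + 0.2 − 0.2)/8 = 1.2000
Deviations from mean: 0.7000, 0.6000, -0.2000, 1.8000, 0.9000, -1.4000, -1.0000, -1.4000
Σ(y_t−ȳ)(y_{t+1}−ȳ) = (0.4200) + (-0.1200) + (-0.3600) + (1.6200) + (-1.2600) + (1.4000) + (1.4000) = 3.1000
Denominator Σ(y_t−ȳ)² = 9.8600
r_1 = 3.1000 / 9.8600 = 0.314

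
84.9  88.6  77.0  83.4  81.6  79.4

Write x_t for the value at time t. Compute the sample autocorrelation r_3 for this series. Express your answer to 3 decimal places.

Mean x̄ = (84.9 + 88.6 + 77.0 + 83.4 + 81.6 + 79.4)/6 = 82.4833
Σ(x_t−x̄)(x_{t+3}−x̄) = (2.2153) + (-5.4031) + (16.9069) = 13.7192
Denominator Σ(x_t−x̄)² = 84.4483
r_3 = 13.7192 / 84.4483 = 0.162

0.162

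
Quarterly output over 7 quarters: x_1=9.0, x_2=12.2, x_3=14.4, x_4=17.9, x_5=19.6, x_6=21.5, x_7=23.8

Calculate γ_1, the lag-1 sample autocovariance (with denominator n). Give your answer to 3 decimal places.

13.318

Mean x̄ = (9.0 + 12.2 + 14.4 + 17.9 + 19.6 + 21.5 + 23.8)/7 = 16.9143
Σ_{t=1}^{6}(x_t−x̄)(x_{t+1}−x̄) = 93.2241
γ_1 = 93.2241 / 7 = 13.318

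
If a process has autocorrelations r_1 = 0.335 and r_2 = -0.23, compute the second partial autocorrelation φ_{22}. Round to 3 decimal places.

φ_{22} = (r_2 − r_1²) / (1 − r_1²)
r_1² = (0.335)² = 0.112225
Numerator = -0.23 − 0.1122 = -0.3422; denominator = 1 − 0.1122 = 0.8878
φ_{22} = -0.3422 / 0.8878 = -0.385

-0.385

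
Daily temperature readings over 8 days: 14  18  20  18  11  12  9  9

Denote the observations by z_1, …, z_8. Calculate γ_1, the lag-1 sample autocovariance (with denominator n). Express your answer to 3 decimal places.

9.686

Mean z̄ = (14 + 18 + 20 + 18 + 11 + 12 + 9 + 9)/8 = 13.8750
Deviations: 0.1250, 4.1250, 6.1250, 4.1250, -2.8750, -1.8750, -4.8750, -4.8750
Σ_{t=1}^{7}(z_t−z̄)(z_{t+1}−z̄) = 77.4844
γ_1 = 77.4844 / 8 = 9.686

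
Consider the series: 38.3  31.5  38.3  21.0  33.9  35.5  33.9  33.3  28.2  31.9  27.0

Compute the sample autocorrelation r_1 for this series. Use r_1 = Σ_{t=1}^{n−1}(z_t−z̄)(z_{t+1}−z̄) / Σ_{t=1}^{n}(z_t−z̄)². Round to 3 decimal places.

Mean z̄ = (38.3 + 31.5 + 38.3 + 21.0 + 33.9 + 35.5 + 33.9 + 33.3 + 28.2 + 31.9 + 27.0)/11 = 32.0727
Numerator Σ_{t=1}^{10}(z_t−z̄)(z_{t+1}−z̄) = -84.7589
Denominator Σ(z_t−z̄)² = 261.1818
r_1 = -84.7589 / 261.1818 = -0.325

-0.325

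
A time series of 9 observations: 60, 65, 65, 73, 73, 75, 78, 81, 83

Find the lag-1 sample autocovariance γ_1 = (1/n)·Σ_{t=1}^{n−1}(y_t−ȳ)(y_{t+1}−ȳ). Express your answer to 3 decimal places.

Mean ȳ = (60 + 65 + 65 + 73 + 73 + 75 + 78 + 81 + 83)/9 = 72.5556
Σ_{t=1}^{8}(y_t−ȳ)(y_{t+1}−ȳ) = 297.3580
γ_1 = 297.3580 / 9 = 33.040

33.040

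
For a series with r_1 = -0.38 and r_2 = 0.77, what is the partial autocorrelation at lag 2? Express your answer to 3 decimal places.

φ_{22} = (r_2 − r_1²) / (1 − r_1²)
r_1² = (-0.38)² = 0.1444
Numerator = 0.77 − 0.1444 = 0.6256; denominator = 1 − 0.1444 = 0.8556
φ_{22} = 0.6256 / 0.8556 = 0.731

0.731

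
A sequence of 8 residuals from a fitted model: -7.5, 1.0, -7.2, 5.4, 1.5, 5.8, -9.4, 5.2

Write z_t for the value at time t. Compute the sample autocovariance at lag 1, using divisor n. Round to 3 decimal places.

Mean z̄ = (-7.5 + 1.0 − 7.2 + 5.4 + 1.5 + 5.8 − 9.4 + 5.2)/8 = -0.6500
Deviations: -6.8500, 1.6500, -6.5500, 6.0500, 2.1500, 6.4500, -8.7500, 5.8500
Σ_{t=1}^{7}(z_t−z̄)(z_{t+1}−z̄) = -142.4875
γ_1 = -142.4875 / 8 = -17.811

-17.811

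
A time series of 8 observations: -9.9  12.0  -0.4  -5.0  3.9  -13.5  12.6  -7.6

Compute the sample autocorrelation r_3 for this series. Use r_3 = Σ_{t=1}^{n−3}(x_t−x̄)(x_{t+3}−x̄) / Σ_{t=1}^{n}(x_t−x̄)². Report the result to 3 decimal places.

Mean x̄ = (-9.9 + 12.0 − 0.4 − 5.0 + 3.9 − 13.5 + 12.6 − 7.6)/8 = -0.9875
Σ(x_t−x̄)(x_{t+3}−x̄) = (35.7614) + (63.4764) + (-7.3511) + (-54.5198) + (-32.3186) = 5.0483
Denominator Σ(x_t−x̄)² = 673.3488
r_3 = 5.0483 / 673.3488 = 0.007

0.007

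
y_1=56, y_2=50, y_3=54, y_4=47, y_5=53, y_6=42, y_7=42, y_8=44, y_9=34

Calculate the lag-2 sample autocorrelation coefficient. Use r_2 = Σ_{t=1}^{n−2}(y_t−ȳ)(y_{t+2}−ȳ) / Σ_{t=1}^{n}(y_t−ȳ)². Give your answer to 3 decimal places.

Mean ȳ = (56 + 50 + 54 + 47 + 53 + 42 + 42 + 44 + 34)/9 = 46.8889
Σ(y_t−ȳ)(y_{t+2}−ȳ) = (64.7901) + (0.3457) + (43.4568) + (-0.5432) + (-29.8765) + (14.1235) + (63.0123) = 155.3086
Denominator Σ(y_t−ȳ)² = 402.8889
r_2 = 155.3086 / 402.8889 = 0.385

0.385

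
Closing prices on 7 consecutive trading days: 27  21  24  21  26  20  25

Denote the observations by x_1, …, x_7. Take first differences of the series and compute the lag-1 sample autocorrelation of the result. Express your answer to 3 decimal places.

First differences Δx: -6, 3, -3, 5, -6, 5
Mean of differences = -0.3333
Numerator Σ(Δx_t−Δx̄)(Δx_{t+1}−Δx̄) = -102.4444
Denominator Σ(Δx_t−Δx̄)² = 139.3333
r_1(Δx) = -102.4444 / 139.3333 = -0.735

-0.735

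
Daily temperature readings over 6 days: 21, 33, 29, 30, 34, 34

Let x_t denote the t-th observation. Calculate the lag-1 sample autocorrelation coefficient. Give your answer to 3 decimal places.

-0.122

Mean x̄ = (21 + 33 + 29 + 30 + 34 + 34)/6 = 30.1667
Deviations from mean: -9.1667, 2.8333, -1.1667, -0.1667, 3.8333, 3.8333
Σ(x_t−x̄)(x_{t+1}−x̄) = (-25.9722) + (-3.3056) + (0.1944) + (-0.6389) + (14.6944) = -15.0278
Denominator Σ(x_t−x̄)² = 122.8333
r_1 = -15.0278 / 122.8333 = -0.122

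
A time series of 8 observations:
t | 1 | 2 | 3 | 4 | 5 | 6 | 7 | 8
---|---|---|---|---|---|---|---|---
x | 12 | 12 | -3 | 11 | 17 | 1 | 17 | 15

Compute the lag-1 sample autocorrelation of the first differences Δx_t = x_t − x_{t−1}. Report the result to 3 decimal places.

First differences Δx: 0, -15, 14, 6, -16, 16, -2
Mean of differences = 0.4286
Numerator Σ(Δx_t−Δx̄)(Δx_{t+1}−Δx̄) = -512.3265
Denominator Σ(Δx_t−Δx̄)² = 971.7143
r_1(Δx) = -512.3265 / 971.7143 = -0.527

-0.527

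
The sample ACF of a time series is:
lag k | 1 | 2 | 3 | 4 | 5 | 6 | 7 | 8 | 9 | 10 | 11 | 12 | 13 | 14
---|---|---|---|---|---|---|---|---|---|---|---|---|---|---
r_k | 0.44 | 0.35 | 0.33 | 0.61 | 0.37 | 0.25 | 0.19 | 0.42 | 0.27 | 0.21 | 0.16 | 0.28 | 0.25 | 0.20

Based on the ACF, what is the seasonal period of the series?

4

The largest autocorrelation is r_4 = 0.61; the remaining lags stay at or below 0.44. The elevated value at lag 1 (0.44), dropping to 0.35 at lag 2, reflects decaying short-term dependence rather than seasonality.
The dominant spike at lag 4 indicates a seasonal period of 4.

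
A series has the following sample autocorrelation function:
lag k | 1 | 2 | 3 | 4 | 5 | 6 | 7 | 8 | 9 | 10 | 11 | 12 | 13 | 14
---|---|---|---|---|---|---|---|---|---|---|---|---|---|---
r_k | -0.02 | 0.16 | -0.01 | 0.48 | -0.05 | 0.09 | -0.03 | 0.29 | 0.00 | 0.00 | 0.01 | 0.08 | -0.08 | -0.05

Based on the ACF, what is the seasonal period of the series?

4

The largest autocorrelation is r_4 = 0.48, with a weaker echo at lag 8 (0.29); the remaining lags stay at or below 0.16.
The dominant spike at lag 4 indicates a seasonal period of 4.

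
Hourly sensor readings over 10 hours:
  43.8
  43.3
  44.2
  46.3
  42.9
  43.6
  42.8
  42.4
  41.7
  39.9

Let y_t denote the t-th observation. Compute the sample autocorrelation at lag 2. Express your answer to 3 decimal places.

0.207

Mean ȳ = (43.8 + 43.3 + 44.2 + 46.3 + 42.9 + 43.6 + 42.8 + 42.4 + 41.7 + 39.9)/10 = 43.0900
Numerator Σ_{t=1}^{8}(y_t−ȳ)(y_{t+2}−ȳ) = 5.1958
Denominator Σ(y_t−ȳ)² = 25.0490
r_2 = 5.1958 / 25.0490 = 0.207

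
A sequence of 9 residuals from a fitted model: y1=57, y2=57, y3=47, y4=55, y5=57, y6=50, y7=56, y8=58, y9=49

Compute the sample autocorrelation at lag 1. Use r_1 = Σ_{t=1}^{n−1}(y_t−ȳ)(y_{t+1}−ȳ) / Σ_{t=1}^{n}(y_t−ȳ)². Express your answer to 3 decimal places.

Mean ȳ = (57 + 57 + 47 + 55 + 57 + 50 + 56 + 58 + 49)/9 = 54.0000
Numerator Σ_{t=1}^{8}(y_t−ȳ)(y_{t+1}−ȳ) = -48.0000
Denominator Σ(y_t−ȳ)² = 138.0000
r_1 = -48.0000 / 138.0000 = -0.348

-0.348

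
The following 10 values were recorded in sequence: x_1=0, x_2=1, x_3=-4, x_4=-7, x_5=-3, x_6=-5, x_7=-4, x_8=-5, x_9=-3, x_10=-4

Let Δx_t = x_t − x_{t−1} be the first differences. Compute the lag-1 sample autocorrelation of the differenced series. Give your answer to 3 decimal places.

First differences Δx: 1, -5, -3, 4, -2, 1, -1, 2, -1
Mean of differences = -0.4444
Numerator Σ(Δx_t−Δx̄)(Δx_{t+1}−Δx̄) = -18.9753
Denominator Σ(Δx_t−Δx̄)² = 60.2222
r_1(Δx) = -18.9753 / 60.2222 = -0.315

-0.315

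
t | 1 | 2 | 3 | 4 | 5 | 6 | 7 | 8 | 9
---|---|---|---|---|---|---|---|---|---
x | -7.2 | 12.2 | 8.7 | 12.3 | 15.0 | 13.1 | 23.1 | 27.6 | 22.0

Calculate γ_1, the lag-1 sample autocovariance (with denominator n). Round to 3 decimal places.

30.803

Mean x̄ = (-7.2 + 12.2 + 8.7 + 12.3 + 15.0 + 13.1 + 23.1 + 27.6 + 22.0)/9 = 14.0889
Σ_{t=1}^{8}(x_t−x̄)(x_{t+1}−x̄) = 277.2277
γ_1 = 277.2277 / 9 = 30.803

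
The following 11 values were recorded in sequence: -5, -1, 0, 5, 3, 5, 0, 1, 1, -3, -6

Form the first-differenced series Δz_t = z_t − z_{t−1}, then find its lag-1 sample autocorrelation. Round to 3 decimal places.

First differences Δz: 4, 1, 5, -2, 2, -5, 1, 0, -4, -3
Mean of differences = -0.1000
Numerator Σ(Δz_t−Δz̄)(Δz_{t+1}−Δz̄) = -8.2100
Denominator Σ(Δz_t−Δz̄)² = 100.9000
r_1(Δz) = -8.2100 / 100.9000 = -0.081

-0.081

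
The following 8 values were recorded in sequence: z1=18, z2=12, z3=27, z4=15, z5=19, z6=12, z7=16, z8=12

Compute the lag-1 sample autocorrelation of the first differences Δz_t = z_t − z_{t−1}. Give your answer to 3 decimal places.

First differences Δz: -6, 15, -12, 4, -7, 4, -4
Mean of differences = -0.8571
Numerator Σ(Δz_t−Δz̄)(Δz_{t+1}−Δz̄) = -387.3061
Denominator Σ(Δz_t−Δz̄)² = 496.8571
r_1(Δz) = -387.3061 / 496.8571 = -0.780

-0.780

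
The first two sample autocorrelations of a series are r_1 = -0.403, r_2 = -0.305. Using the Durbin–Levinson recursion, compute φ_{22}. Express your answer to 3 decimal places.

φ_{22} = (r_2 − r_1²) / (1 − r_1²)
r_1² = (-0.403)² = 0.162409
Numerator = -0.305 − 0.1624 = -0.4674; denominator = 1 − 0.1624 = 0.8376
φ_{22} = -0.4674 / 0.8376 = -0.558

-0.558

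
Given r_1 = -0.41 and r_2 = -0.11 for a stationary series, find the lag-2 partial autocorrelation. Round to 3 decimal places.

φ_{22} = (r_2 − r_1²) / (1 − r_1²)
r_1² = (-0.41)² = 0.1681
Numerator = -0.11 − 0.1681 = -0.2781; denominator = 1 − 0.1681 = 0.8319
φ_{22} = -0.2781 / 0.8319 = -0.334

-0.334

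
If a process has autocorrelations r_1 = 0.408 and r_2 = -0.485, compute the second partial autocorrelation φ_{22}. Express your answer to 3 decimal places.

φ_{22} = (r_2 − r_1²) / (1 − r_1²)
r_1² = (0.408)² = 0.166464
Numerator = -0.485 − 0.1665 = -0.6515; denominator = 1 − 0.1665 = 0.8335
φ_{22} = -0.6515 / 0.8335 = -0.782

-0.782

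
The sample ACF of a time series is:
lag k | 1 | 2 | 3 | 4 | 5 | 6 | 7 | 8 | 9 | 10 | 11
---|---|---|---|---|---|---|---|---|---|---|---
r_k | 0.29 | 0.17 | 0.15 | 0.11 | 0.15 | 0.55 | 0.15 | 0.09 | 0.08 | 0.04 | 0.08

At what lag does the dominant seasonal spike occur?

The largest autocorrelation is r_6 = 0.55; the remaining lags stay at or below 0.29. The elevated value at lag 1 (0.29), dropping to 0.17 at lag 2, reflects decaying short-term dependence rather than seasonality.
The dominant spike at lag 6 indicates a seasonal period of 6.

6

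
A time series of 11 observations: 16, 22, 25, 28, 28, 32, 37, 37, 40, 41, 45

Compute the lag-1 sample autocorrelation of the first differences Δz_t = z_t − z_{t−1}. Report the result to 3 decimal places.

-0.258

First differences Δz: 6, 3, 3, 0, 4, 5, 0, 3, 1, 4
Mean of differences = 2.9000
Numerator Σ(Δz_t−Δz̄)(Δz_{t+1}−Δz̄) = -9.5100
Denominator Σ(Δz_t−Δz̄)² = 36.9000
r_1(Δz) = -9.5100 / 36.9000 = -0.258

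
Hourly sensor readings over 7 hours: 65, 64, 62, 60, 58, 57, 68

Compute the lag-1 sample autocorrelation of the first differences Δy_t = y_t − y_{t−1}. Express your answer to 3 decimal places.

First differences Δy: -1, -2, -2, -2, -1, 11
Mean of differences = 0.5000
Numerator Σ(Δy_t−Δȳ)(Δy_{t+1}−Δȳ) = 4.2500
Denominator Σ(Δy_t−Δȳ)² = 133.5000
r_1(Δy) = 4.2500 / 133.5000 = 0.032

0.032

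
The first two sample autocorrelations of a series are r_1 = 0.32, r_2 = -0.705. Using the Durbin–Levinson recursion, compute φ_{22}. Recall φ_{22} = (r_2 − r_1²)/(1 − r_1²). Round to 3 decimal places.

φ_{22} = (r_2 − r_1²) / (1 − r_1²)
r_1² = (0.32)² = 0.1024
Numerator = -0.705 − 0.1024 = -0.8074; denominator = 1 − 0.1024 = 0.8976
φ_{22} = -0.8074 / 0.8976 = -0.900

-0.900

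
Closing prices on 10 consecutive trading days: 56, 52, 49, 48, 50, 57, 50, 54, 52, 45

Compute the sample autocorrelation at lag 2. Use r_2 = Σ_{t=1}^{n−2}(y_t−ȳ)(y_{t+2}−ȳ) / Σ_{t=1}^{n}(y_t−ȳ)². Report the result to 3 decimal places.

-0.244

Mean ȳ = (56 + 52 + 49 + 48 + 50 + 57 + 50 + 54 + 52 + 45)/10 = 51.3000
Numerator Σ_{t=1}^{8}(y_t−ȳ)(y_{t+2}−ȳ) = -29.7800
Denominator Σ(y_t−ȳ)² = 122.1000
r_2 = -29.7800 / 122.1000 = -0.244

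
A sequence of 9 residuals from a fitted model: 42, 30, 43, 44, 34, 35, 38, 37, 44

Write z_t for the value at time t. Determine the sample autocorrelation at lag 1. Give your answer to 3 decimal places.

-0.287

Mean z̄ = (42 + 30 + 43 + 44 + 34 + 35 + 38 + 37 + 44)/9 = 38.5556
Numerator Σ_{t=1}^{8}(z_t−z̄)(z_{t+1}−z̄) = -57.5309
Denominator Σ(z_t−z̄)² = 200.2222
r_1 = -57.5309 / 200.2222 = -0.287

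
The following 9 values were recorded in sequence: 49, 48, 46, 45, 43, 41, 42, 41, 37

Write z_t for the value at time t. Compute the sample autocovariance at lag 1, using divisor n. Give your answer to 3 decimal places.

7.102

Mean z̄ = (49 + 48 + 46 + 45 + 43 + 41 + 42 + 41 + 37)/9 = 43.5556
Σ_{t=1}^{8}(z_t−z̄)(z_{t+1}−z̄) = 63.9136
γ_1 = 63.9136 / 9 = 7.102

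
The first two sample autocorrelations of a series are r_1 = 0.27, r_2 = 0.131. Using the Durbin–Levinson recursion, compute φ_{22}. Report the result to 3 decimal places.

0.063

φ_{22} = (r_2 − r_1²) / (1 − r_1²)
r_1² = (0.27)² = 0.0729
Numerator = 0.131 − 0.0729 = 0.0581; denominator = 1 − 0.0729 = 0.9271
φ_{22} = 0.0581 / 0.9271 = 0.063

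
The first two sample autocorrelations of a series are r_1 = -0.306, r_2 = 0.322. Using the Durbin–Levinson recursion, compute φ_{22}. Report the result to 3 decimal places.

0.252

φ_{22} = (r_2 − r_1²) / (1 − r_1²)
r_1² = (-0.306)² = 0.093636
Numerator = 0.322 − 0.0936 = 0.2284; denominator = 1 − 0.0936 = 0.9064
φ_{22} = 0.2284 / 0.9064 = 0.252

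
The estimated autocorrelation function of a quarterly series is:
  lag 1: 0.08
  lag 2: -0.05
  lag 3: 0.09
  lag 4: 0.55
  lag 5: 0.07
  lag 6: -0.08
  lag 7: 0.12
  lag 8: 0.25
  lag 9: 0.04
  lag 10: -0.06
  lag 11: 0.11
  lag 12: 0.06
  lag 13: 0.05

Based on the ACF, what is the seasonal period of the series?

4

The largest autocorrelation is r_4 = 0.55, with a weaker echo at lag 8 (0.25); the remaining lags stay at or below 0.12.
The dominant spike at lag 4 indicates a seasonal period of 4.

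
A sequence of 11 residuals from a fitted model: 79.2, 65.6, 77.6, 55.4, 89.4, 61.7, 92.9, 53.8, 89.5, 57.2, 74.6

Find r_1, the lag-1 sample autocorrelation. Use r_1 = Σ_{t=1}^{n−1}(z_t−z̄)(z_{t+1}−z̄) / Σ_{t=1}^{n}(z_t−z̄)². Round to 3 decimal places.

Mean z̄ = (79.2 + 65.6 + 77.6 + 55.4 + 89.4 + 61.7 + 92.9 + 53.8 + 89.5 + 57.2 + 74.6)/11 = 72.4455
Numerator Σ_{t=1}^{10}(z_t−z̄)(z_{t+1}−z̄) = -1852.5857
Denominator Σ(z_t−z̄)² = 2106.4873
r_1 = -1852.5857 / 2106.4873 = -0.879

-0.879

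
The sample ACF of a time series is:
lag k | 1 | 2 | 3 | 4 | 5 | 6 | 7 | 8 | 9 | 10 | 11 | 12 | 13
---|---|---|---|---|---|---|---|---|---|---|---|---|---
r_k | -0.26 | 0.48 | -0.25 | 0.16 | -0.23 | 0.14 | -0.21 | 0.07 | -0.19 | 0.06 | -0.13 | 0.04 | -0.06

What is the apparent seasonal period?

The largest autocorrelation is r_2 = 0.48, with a weaker echo at lag 4 (0.16); the remaining lags stay at or below 0.14.
The dominant spike at lag 2 indicates a seasonal period of 2.

2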